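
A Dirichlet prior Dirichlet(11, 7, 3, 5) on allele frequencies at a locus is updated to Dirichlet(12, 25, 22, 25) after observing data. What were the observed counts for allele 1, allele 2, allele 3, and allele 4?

counts (1, 18, 19, 20)

For a Dirichlet(α) prior with multinomial counts c, the posterior is Dirichlet(α + c) componentwise.
Counts are posterior − prior componentwise: 12−11=1, 25−7=18, 22−3=19, 25−5=20.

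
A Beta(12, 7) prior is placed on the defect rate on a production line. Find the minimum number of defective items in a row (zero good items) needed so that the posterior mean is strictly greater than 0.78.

k = 13

After k defective items and 0 good items the posterior is Beta(12+k, 7), with mean (12+k)/(12+7+k).
Set (12+k)/(19+k) > 0.78 and solve: k > (0.78·19 − 12)/(1 − 0.78) = 12.818.
The smallest integer exceeding 12.818 is 13, and checking k=13: (25)/(32) = 0.7812 > 0.78.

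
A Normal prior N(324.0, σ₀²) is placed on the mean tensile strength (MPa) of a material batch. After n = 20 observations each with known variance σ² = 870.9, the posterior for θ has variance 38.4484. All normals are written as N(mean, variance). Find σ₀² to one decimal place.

σ₀² = 328.5

Posterior precision equals prior precision plus data precision: 1/σ_n² = 1/σ₀² + n/σ².
So 1/σ₀² = 1/38.4484 − 20/870.9 = 0.026009 − 0.022965 = 0.003044.
Hence σ₀² = 1/0.003044 ≈ 328.5.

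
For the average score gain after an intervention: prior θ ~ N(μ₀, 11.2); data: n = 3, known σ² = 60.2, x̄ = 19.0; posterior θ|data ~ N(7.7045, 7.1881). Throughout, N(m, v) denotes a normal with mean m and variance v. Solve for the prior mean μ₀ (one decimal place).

The posterior mean is a precision-weighted average: μ_n = (τ₀μ₀ + τ_data·x̄)/(τ₀+τ_data), with τ₀=1/σ₀² and τ_data=n/σ².
Here τ₀ = 1/11.2 = 0.089286 and τ_data = 3/60.2 = 0.049834, so τ_n = 0.139120.
Rearranging for μ₀: μ₀ = (μ_n·τ_n − τ_data·x̄)/τ₀ = (7.7045·0.139120 − 0.049834·19.0) / 0.089286 = 0.125004/0.089286 ≈ 1.4.

μ₀ = 1.4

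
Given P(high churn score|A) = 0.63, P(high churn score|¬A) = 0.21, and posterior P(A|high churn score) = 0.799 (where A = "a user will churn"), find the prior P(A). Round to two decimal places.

P(A) = 0.57

In odds form, posterior odds = prior odds × likelihood ratio, so prior odds = posterior odds ÷ LR.
Posterior odds = 0.799/(1−0.799) = 3.9751. LR = 0.63/0.21 = 3.0000.
Prior odds = 3.9751/3.0000 = 1.3250, so P(A) = 1.3250/(1+1.3250) ≈ 0.57.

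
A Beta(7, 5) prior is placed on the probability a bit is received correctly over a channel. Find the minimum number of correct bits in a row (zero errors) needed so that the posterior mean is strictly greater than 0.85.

k = 22

After k correct bits and 0 errors the posterior is Beta(7+k, 5), with mean (7+k)/(7+5+k).
Set (7+k)/(12+k) > 0.85 and solve: k > (0.85·12 − 7)/(1 − 0.85) = 21.333.
The smallest integer exceeding 21.333 is 22, and checking k=22: (29)/(34) = 0.8529 > 0.85.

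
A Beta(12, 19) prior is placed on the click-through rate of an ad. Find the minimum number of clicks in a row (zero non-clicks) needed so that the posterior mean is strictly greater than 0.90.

After k clicks and 0 non-clicks the posterior is Beta(12+k, 19), with mean (12+k)/(12+19+k).
Set (12+k)/(31+k) > 0.90 and solve: k > (0.90·31 − 12)/(1 − 0.90) = 159.000.
The smallest integer exceeding 159.000 is 160, and checking k=160: (172)/(191) = 0.9005 > 0.90.

k = 160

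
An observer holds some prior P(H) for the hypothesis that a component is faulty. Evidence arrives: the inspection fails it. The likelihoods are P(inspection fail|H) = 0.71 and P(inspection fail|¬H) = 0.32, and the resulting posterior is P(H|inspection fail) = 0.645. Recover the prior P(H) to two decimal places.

P(H) = 0.45

Bayes' rule in odds form gives O(H|E) = O(H)·[P(E|H)/P(E|¬H)], hence O(H) = O(H|E)/LR.
Posterior odds = 0.645/(1−0.645) = 1.8169. LR = 0.71/0.32 = 2.2188.
Prior odds = 1.8169/2.2188 = 0.8189, so P(H) = 0.8189/(1+0.8189) ≈ 0.45.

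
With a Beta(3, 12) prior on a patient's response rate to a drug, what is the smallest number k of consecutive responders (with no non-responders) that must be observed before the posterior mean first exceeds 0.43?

k = 7

After k responders and 0 non-responders the posterior is Beta(3+k, 12), with mean (3+k)/(3+12+k).
Set (3+k)/(15+k) > 0.43 and solve: k > (0.43·15 − 3)/(1 − 0.43) = 6.053.
The smallest integer exceeding 6.053 is 7, and checking k=7: (10)/(22) = 0.4545 > 0.43.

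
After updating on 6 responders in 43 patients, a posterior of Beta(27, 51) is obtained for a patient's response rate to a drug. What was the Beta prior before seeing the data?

A Beta(a, b) prior with s successes and f failures in binomial data gives a Beta(a+s, b+f) posterior.
So a = 27 − 6 = 21 and b = 51 − 37 = 14.

Beta(21, 14)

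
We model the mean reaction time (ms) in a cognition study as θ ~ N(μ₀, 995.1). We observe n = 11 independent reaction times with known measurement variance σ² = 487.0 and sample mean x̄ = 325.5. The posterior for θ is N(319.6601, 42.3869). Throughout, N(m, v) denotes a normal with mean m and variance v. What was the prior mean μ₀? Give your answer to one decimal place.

With known observation variance, the Normal–Normal posterior has precision τ_n = τ₀ + n/σ² and mean μ_n = (τ₀μ₀ + (n/σ²)x̄)/τ_n.
Here τ₀ = 1/995.1 = 0.001005 and τ_data = 11/487.0 = 0.022587, so τ_n = 0.023592.
Rearranging for μ₀: μ₀ = (μ_n·τ_n − τ_data·x̄)/τ₀ = (319.6601·0.023592 − 0.022587·325.5) / 0.001005 = 0.189353/0.001005 ≈ 188.4.

μ₀ = 188.4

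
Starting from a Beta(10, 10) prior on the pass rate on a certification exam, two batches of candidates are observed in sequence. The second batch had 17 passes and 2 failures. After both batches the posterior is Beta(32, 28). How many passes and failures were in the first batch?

Sequential conjugate updates are equivalent to a single update on the pooled data, so total successes = posterior α − prior α and total failures = posterior β − prior β.
Total across both batches: 32−10=22 passes, 28−10=18 failures.
Subtract the second batch: 22−17=5 passes and 18−2=16 failures.

5 passes and 16 failures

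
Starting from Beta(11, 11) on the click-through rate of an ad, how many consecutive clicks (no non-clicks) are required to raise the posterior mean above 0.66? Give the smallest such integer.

k = 11

After k clicks and 0 non-clicks the posterior is Beta(11+k, 11), with mean (11+k)/(11+11+k).
Set (11+k)/(22+k) > 0.66 and solve: k > (0.66·22 − 11)/(1 − 0.66) = 10.353.
The smallest integer exceeding 10.353 is 11.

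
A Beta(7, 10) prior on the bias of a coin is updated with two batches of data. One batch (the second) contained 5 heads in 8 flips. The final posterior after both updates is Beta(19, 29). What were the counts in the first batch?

7 heads and 16 tails

Because Beta–binomial updating is additive in the counts, the combined data contributed (α_post−α_prior, β_post−β_prior) successes and failures.
Total across both batches: 19−7=12 heads, 29−10=19 tails.
Subtract the second batch: 12−5=7 heads and 19−3=16 tails.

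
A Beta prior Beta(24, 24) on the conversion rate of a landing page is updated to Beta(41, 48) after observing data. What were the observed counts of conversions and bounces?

Beta is conjugate to the binomial likelihood: posterior = Beta(α+s, β+f).
So s = 41 − 24 = 17 and f = 48 − 24 = 24.

17 conversions and 24 bounces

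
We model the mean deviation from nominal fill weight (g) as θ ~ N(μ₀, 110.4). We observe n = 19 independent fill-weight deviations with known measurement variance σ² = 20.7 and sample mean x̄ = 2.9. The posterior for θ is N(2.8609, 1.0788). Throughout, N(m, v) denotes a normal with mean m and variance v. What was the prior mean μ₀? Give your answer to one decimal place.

The posterior mean is a precision-weighted average: μ_n = (τ₀μ₀ + τ_data·x̄)/(τ₀+τ_data), with τ₀=1/σ₀² and τ_data=n/σ².
Here τ₀ = 1/110.4 = 0.009058 and τ_data = 19/20.7 = 0.917874, so τ_n = 0.926932.
Rearranging for μ₀: μ₀ = (μ_n·τ_n − τ_data·x̄)/τ₀ = (2.8609·0.926932 − 0.917874·2.9) / 0.009058 = -0.009975/0.009058 ≈ -1.1.

μ₀ = -1.1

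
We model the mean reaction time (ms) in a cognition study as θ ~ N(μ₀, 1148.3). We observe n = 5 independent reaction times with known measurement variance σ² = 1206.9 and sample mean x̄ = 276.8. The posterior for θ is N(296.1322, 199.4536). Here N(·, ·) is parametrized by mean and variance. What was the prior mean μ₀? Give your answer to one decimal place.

The posterior mean is a precision-weighted average: μ_n = (τ₀μ₀ + τ_data·x̄)/(τ₀+τ_data), with τ₀=1/σ₀² and τ_data=n/σ².
Here τ₀ = 1/1148.3 = 0.000871 and τ_data = 5/1206.9 = 0.004143, so τ_n = 0.005014.
Rearranging for μ₀: μ₀ = (μ_n·τ_n − τ_data·x̄)/τ₀ = (296.1322·0.005014 − 0.004143·276.8) / 0.000871 = 0.338024/0.000871 ≈ 388.1.

μ₀ = 388.1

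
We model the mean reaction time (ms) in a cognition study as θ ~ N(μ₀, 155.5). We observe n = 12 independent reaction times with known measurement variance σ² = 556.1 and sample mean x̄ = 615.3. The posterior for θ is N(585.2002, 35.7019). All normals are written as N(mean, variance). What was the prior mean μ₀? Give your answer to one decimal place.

The posterior mean is a precision-weighted average: μ_n = (τ₀μ₀ + τ_data·x̄)/(τ₀+τ_data), with τ₀=1/σ₀² and τ_data=n/σ².
Here τ₀ = 1/155.5 = 0.006431 and τ_data = 12/556.1 = 0.021579, so τ_n = 0.028010.
Rearranging for μ₀: μ₀ = (μ_n·τ_n − τ_data·x̄)/τ₀ = (585.2002·0.028010 − 0.021579·615.3) / 0.006431 = 3.113899/0.006431 ≈ 484.2.

μ₀ = 484.2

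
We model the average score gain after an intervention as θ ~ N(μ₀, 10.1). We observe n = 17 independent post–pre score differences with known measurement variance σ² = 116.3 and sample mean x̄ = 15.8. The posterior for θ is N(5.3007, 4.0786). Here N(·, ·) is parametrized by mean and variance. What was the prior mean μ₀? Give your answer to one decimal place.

μ₀ = -10.2

With known observation variance, the Normal–Normal posterior has precision τ_n = τ₀ + n/σ² and mean μ_n = (τ₀μ₀ + (n/σ²)x̄)/τ_n.
Here τ₀ = 1/10.1 = 0.099010 and τ_data = 17/116.3 = 0.146174, so τ_n = 0.245184.
Rearranging for μ₀: μ₀ = (μ_n·τ_n − τ_data·x̄)/τ₀ = (5.3007·0.245184 − 0.146174·15.8) / 0.099010 = -1.009902/0.099010 ≈ -10.2.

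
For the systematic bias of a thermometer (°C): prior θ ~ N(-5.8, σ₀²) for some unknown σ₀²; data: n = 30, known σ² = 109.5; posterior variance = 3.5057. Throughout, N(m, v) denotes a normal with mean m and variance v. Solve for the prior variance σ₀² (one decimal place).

σ₀² = 88.7

Posterior precision equals prior precision plus data precision: 1/σ_n² = 1/σ₀² + n/σ².
So 1/σ₀² = 1/3.5057 − 30/109.5 = 0.285250 − 0.273973 = 0.011277.
Hence σ₀² = 1/0.011277 ≈ 88.7.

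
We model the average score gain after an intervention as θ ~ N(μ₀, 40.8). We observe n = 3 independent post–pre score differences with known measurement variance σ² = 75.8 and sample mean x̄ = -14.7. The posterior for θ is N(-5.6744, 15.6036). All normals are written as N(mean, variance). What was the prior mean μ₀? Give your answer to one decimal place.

The posterior mean is a precision-weighted average: μ_n = (τ₀μ₀ + τ_data·x̄)/(τ₀+τ_data), with τ₀=1/σ₀² and τ_data=n/σ².
Here τ₀ = 1/40.8 = 0.024510 and τ_data = 3/75.8 = 0.039578, so τ_n = 0.064088.
Rearranging for μ₀: μ₀ = (μ_n·τ_n − τ_data·x̄)/τ₀ = (-5.6744·0.064088 − 0.039578·-14.7) / 0.024510 = 0.218136/0.024510 ≈ 8.9.

μ₀ = 8.9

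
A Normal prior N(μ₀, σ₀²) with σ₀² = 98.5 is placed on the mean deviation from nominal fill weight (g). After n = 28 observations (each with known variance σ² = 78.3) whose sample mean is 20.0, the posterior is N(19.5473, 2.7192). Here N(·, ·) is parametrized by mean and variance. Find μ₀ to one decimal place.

μ₀ = 3.6

The posterior mean is a precision-weighted average: μ_n = (τ₀μ₀ + τ_data·x̄)/(τ₀+τ_data), with τ₀=1/σ₀² and τ_data=n/σ².
Here τ₀ = 1/98.5 = 0.010152 and τ_data = 28/78.3 = 0.357599, so τ_n = 0.367751.
Rearranging for μ₀: μ₀ = (μ_n·τ_n − τ_data·x̄)/τ₀ = (19.5473·0.367751 − 0.357599·20.0) / 0.010152 = 0.036559/0.010152 ≈ 3.6.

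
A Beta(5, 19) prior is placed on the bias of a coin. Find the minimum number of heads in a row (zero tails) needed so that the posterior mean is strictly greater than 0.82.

After k heads and 0 tails the posterior is Beta(5+k, 19), with mean (5+k)/(5+19+k).
Set (5+k)/(24+k) > 0.82 and solve: k > (0.82·24 − 5)/(1 − 0.82) = 81.556.
The smallest integer exceeding 81.556 is 82, and checking k=82: (87)/(106) = 0.8208 > 0.82.

k = 82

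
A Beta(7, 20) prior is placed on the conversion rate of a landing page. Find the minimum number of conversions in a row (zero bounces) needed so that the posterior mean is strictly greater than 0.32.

k = 3

After k conversions and 0 bounces the posterior is Beta(7+k, 20), with mean (7+k)/(7+20+k).
Set (7+k)/(27+k) > 0.32 and solve: k > (0.32·27 − 7)/(1 − 0.32) = 2.412.
The smallest integer exceeding 2.412 is 3.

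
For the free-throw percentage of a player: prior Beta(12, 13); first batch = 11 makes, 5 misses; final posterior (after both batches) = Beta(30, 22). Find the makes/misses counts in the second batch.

Because Beta–binomial updating is additive in the counts, the combined data contributed (α_post−α_prior, β_post−β_prior) successes and failures.
Total across both batches: 30−12=18 makes, 22−13=9 misses.
Subtract the first batch: 18−11=7 makes and 9−5=4 misses.

7 makes and 4 misses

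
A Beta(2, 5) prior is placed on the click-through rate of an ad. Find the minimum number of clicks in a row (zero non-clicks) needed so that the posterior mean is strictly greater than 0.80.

k = 19

After k clicks and 0 non-clicks the posterior is Beta(2+k, 5), with mean (2+k)/(2+5+k).
Set (2+k)/(7+k) > 0.80 and solve: k > (0.80·7 − 2)/(1 − 0.80) = 18.000.
The smallest integer exceeding 18.000 is 19, and checking k=19: (21)/(26) = 0.8077 > 0.80.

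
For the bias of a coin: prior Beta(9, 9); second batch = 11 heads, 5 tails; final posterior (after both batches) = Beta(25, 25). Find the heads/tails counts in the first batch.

5 heads and 11 tails

Because Beta–binomial updating is additive in the counts, the combined data contributed (α_post−α_prior, β_post−β_prior) successes and failures.
Total across both batches: 25−9=16 heads, 25−9=16 tails.
Subtract the second batch: 16−11=5 heads and 16−5=11 tails.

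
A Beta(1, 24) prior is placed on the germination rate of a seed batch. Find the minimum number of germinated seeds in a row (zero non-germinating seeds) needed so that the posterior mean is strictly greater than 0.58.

After k germinated seeds and 0 non-germinating seeds the posterior is Beta(1+k, 24), with mean (1+k)/(1+24+k).
Set (1+k)/(25+k) > 0.58 and solve: k > (0.58·25 − 1)/(1 − 0.58) = 32.143.
The smallest integer exceeding 32.143 is 33, and checking k=33: (34)/(58) = 0.5862 > 0.58.

k = 33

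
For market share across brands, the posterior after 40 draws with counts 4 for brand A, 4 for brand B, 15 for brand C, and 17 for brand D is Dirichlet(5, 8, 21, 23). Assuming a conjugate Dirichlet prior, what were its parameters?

For a Dirichlet(α) prior with multinomial counts c, the posterior is Dirichlet(α + c) componentwise.
Subtract each count from the matching posterior parameter: 5−4=1, 8−4=4, 21−15=6, 23−17=6.

Dirichlet(1, 4, 6, 6)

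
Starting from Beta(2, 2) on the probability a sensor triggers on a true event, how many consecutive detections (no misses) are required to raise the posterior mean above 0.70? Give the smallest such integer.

k = 3

After k detections and 0 misses the posterior is Beta(2+k, 2), with mean (2+k)/(2+2+k).
Set (2+k)/(4+k) > 0.70 and solve: k > (0.70·4 − 2)/(1 − 0.70) = 2.667.
The smallest integer exceeding 2.667 is 3, and checking k=3: (5)/(7) = 0.7143 > 0.70.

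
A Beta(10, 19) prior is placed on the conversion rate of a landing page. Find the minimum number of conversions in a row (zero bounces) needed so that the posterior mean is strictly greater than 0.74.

k = 45

After k conversions and 0 bounces the posterior is Beta(10+k, 19), with mean (10+k)/(10+19+k).
Set (10+k)/(29+k) > 0.74 and solve: k > (0.74·29 − 10)/(1 − 0.74) = 44.077.
The smallest integer exceeding 44.077 is 45, and checking k=45: (55)/(74) = 0.7432 > 0.74.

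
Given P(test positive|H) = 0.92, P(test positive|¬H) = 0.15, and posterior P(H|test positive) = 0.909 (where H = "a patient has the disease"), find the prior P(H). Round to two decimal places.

In odds form, posterior odds = prior odds × likelihood ratio, so prior odds = posterior odds ÷ LR.
Posterior odds = 0.909/(1−0.909) = 9.9890. LR = 0.92/0.15 = 6.1333.
Prior odds = 9.9890/6.1333 = 1.6287, so P(H) = 1.6287/(1+1.6287) ≈ 0.62.

P(H) = 0.62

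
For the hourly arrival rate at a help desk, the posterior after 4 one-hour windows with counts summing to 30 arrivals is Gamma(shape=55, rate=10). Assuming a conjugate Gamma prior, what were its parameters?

A Gamma(α, β) prior (rate parametrization) on a Poisson rate with n observations summing to S gives posterior Gamma(α+S, β+n).
So α = 55 − 30 = 25 and β = 10 − 4 = 6.

Gamma(shape=25, rate=6)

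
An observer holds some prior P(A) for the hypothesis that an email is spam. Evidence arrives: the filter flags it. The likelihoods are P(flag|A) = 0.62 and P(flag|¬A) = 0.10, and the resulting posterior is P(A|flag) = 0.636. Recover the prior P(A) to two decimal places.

In odds form, posterior odds = prior odds × likelihood ratio, so prior odds = posterior odds ÷ LR.
Posterior odds = 0.636/(1−0.636) = 1.7473. LR = 0.62/0.10 = 6.2000.
Prior odds = 1.7473/6.2000 = 0.2818, so P(A) = 0.2818/(1+0.2818) ≈ 0.22.

P(A) = 0.22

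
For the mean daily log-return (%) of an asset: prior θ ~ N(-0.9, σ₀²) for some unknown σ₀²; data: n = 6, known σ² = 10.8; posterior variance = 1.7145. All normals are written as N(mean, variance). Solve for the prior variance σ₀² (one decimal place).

σ₀² = 36.1

For the Normal–Normal model with known σ², precisions add: τ_n = τ₀ + n/σ².
So 1/σ₀² = 1/1.7145 − 6/10.8 = 0.583260 − 0.555556 = 0.027704.
Hence σ₀² = 1/0.027704 ≈ 36.1.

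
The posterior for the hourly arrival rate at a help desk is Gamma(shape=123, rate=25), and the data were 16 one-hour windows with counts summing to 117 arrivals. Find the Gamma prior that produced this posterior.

A Gamma(α, β) prior (rate parametrization) on a Poisson rate with n observations summing to S gives posterior Gamma(α+S, β+n).
So α = 123 − 117 = 6 and β = 25 − 16 = 9.

Gamma(shape=6, rate=9)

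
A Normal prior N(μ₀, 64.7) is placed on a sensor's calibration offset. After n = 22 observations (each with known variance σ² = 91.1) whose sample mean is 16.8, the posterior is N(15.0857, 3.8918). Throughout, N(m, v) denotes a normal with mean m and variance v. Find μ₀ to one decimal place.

μ₀ = -11.7

The posterior mean is a precision-weighted average: μ_n = (τ₀μ₀ + τ_data·x̄)/(τ₀+τ_data), with τ₀=1/σ₀² and τ_data=n/σ².
Here τ₀ = 1/64.7 = 0.015456 and τ_data = 22/91.1 = 0.241493, so τ_n = 0.256949.
Rearranging for μ₀: μ₀ = (μ_n·τ_n − τ_data·x̄)/τ₀ = (15.0857·0.256949 − 0.241493·16.8) / 0.015456 = -0.180827/0.015456 ≈ -11.7.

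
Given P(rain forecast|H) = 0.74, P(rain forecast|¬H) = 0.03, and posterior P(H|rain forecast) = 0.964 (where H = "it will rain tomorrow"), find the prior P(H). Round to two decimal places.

P(H) = 0.52

In odds form, posterior odds = prior odds × likelihood ratio, so prior odds = posterior odds ÷ LR.
Posterior odds = 0.964/(1−0.964) = 26.7778. LR = 0.74/0.03 = 24.6667.
Prior odds = 26.7778/24.6667 = 1.0856, so P(H) = 1.0856/(1+1.0856) ≈ 0.52.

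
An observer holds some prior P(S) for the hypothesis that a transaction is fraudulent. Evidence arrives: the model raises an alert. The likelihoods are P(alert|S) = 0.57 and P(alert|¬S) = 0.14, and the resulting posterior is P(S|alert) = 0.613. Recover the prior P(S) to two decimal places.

Bayes' rule in odds form gives O(S|E) = O(S)·[P(E|S)/P(E|¬S)], hence O(S) = O(S|E)/LR.
Posterior odds = 0.613/(1−0.613) = 1.5840. LR = 0.57/0.14 = 4.0714.
Prior odds = 1.5840/4.0714 = 0.3891, so P(S) = 0.3891/(1+0.3891) ≈ 0.28.

P(S) = 0.28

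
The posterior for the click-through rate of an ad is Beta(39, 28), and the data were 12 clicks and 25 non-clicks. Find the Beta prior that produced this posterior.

A Beta(α, β) prior with s successes and f failures in binomial data gives a Beta(α+s, β+f) posterior.
Subtract the data counts: 39−12=27, 28−25=3.

Beta(27, 3)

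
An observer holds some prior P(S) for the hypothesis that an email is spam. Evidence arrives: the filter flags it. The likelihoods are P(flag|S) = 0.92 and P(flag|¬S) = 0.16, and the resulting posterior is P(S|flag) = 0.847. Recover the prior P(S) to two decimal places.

In odds form, posterior odds = prior odds × likelihood ratio, so prior odds = posterior odds ÷ LR.
Posterior odds = 0.847/(1−0.847) = 5.5359. LR = 0.92/0.16 = 5.7500.
Prior odds = 5.5359/5.7500 = 0.9628, so P(S) = 0.9628/(1+0.9628) ≈ 0.49.

P(S) = 0.49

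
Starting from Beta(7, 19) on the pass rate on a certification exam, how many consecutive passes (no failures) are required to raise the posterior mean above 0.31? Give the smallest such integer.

After k passes and 0 failures the posterior is Beta(7+k, 19), with mean (7+k)/(7+19+k).
Set (7+k)/(26+k) > 0.31 and solve: k > (0.31·26 − 7)/(1 − 0.31) = 1.536.
The smallest integer exceeding 1.536 is 2, and checking k=2: (9)/(28) = 0.3214 > 0.31.

k = 2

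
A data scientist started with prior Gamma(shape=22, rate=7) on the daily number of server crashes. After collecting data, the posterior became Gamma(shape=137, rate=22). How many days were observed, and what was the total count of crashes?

n = 15 days with total 115 crashes

A Gamma(α, β) prior (rate parametrization) on a Poisson rate with n observations summing to S gives posterior Gamma(α+S, β+n).
Matching: Σxᵢ = 137 − 22 = 115 and n = 22 − 7 = 15.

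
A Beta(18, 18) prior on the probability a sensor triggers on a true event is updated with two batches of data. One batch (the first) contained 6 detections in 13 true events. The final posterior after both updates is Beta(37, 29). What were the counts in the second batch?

13 detections and 4 misses

Sequential conjugate updates are equivalent to a single update on the pooled data, so total successes = posterior α − prior α and total failures = posterior β − prior β.
Total across both batches: 37−18=19 detections, 29−18=11 misses.
Subtract the first batch: 19−6=13 detections and 11−7=4 misses.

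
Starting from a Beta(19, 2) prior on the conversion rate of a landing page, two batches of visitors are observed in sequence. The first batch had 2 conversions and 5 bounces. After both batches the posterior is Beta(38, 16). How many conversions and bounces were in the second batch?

17 conversions and 9 bounces

Sequential conjugate updates are equivalent to a single update on the pooled data, so total successes = posterior α − prior α and total failures = posterior β − prior β.
Total across both batches: 38−19=19 conversions, 16−2=14 bounces.
Subtract the first batch: 19−2=17 conversions and 14−5=9 bounces.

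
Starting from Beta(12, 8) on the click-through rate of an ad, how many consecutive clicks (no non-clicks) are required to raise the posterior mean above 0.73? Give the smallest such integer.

After k clicks and 0 non-clicks the posterior is Beta(12+k, 8), with mean (12+k)/(12+8+k).
Set (12+k)/(20+k) > 0.73 and solve: k > (0.73·20 − 12)/(1 − 0.73) = 9.630.
The smallest integer exceeding 9.630 is 10, and checking k=10: (22)/(30) = 0.7333 > 0.73.

k = 10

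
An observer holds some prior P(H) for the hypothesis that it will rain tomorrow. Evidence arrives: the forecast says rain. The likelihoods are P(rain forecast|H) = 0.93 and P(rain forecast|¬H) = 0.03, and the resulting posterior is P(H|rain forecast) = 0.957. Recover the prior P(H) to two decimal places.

Bayes' rule in odds form gives O(H|E) = O(H)·[P(E|H)/P(E|¬H)], hence O(H) = O(H|E)/LR.
Posterior odds = 0.957/(1−0.957) = 22.2558. LR = 0.93/0.03 = 31.0000.
Prior odds = 22.2558/31.0000 = 0.7179, so P(H) = 0.7179/(1+0.7179) ≈ 0.42.

P(H) = 0.42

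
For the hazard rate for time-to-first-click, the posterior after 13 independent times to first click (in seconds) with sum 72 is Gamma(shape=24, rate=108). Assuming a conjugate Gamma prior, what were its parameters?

For an exponential likelihood with a Gamma(α, β) prior on the rate, n observations with total T give posterior Gamma(α+n, β+T).
So α = 24 − 13 = 11 and β = 108 − 72 = 36.

Gamma(shape=11, rate=36)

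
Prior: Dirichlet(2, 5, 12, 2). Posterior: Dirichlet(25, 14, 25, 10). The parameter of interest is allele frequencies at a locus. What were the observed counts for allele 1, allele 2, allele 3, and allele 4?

For a Dirichlet(α) prior with multinomial counts c, the posterior is Dirichlet(α + c) componentwise.
Counts are posterior − prior componentwise: 25−2=23, 14−5=9, 25−12=13, 10−2=8.

counts (23, 9, 13, 8)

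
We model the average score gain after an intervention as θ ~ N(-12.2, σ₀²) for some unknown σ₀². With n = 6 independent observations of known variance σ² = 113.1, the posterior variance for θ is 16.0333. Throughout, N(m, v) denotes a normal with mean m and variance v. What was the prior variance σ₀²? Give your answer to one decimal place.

σ₀² = 107.3

For the Normal–Normal model with known σ², precisions add: τ_n = τ₀ + n/σ².
So 1/σ₀² = 1/16.0333 − 6/113.1 = 0.062370 − 0.053050 = 0.009320.
Hence σ₀² = 1/0.009320 ≈ 107.3.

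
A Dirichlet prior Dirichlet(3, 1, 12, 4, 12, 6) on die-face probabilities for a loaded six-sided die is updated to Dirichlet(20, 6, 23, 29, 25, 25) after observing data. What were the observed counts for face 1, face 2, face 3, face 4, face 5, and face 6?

counts (17, 5, 11, 25, 13, 19)

For a Dirichlet(α) prior with multinomial counts c, the posterior is Dirichlet(α + c) componentwise.
Counts are posterior − prior componentwise: 20−3=17, 6−1=5, 23−12=11, 29−4=25, 25−12=13, 25−6=19.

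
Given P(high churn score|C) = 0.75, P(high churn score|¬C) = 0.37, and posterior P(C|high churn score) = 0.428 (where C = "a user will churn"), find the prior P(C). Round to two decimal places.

In odds form, posterior odds = prior odds × likelihood ratio, so prior odds = posterior odds ÷ LR.
Posterior odds = 0.428/(1−0.428) = 0.7483. LR = 0.75/0.37 = 2.0270.
Prior odds = 0.7483/2.0270 = 0.3692, so P(C) = 0.3692/(1+0.3692) ≈ 0.27.

P(C) = 0.27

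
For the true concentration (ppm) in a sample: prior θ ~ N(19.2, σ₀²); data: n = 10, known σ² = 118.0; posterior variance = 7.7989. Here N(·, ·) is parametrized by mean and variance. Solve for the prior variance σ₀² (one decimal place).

Posterior precision equals prior precision plus data precision: 1/σ_n² = 1/σ₀² + n/σ².
So 1/σ₀² = 1/7.7989 − 10/118.0 = 0.128223 − 0.084746 = 0.043477.
Hence σ₀² = 1/0.043477 ≈ 23.0.

σ₀² = 23.0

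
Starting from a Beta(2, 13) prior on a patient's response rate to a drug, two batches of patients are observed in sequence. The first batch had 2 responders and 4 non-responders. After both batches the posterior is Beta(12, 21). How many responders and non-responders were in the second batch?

8 responders and 4 non-responders

Sequential conjugate updates are equivalent to a single update on the pooled data, so total successes = posterior α − prior α and total failures = posterior β − prior β.
Total across both batches: 12−2=10 responders, 21−13=8 non-responders.
Subtract the first batch: 10−2=8 responders and 8−4=4 non-responders.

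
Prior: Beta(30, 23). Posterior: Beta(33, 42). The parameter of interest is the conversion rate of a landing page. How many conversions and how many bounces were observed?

Under Beta–binomial conjugacy the posterior parameters are (a+s, b+f).
Match parameters: s=33−30=3, f=42−23=19.

3 conversions and 19 bounces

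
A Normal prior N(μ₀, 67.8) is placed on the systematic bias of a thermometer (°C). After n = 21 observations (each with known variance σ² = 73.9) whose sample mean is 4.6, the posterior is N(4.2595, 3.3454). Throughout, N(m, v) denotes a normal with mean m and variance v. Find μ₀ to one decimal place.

The posterior mean is a precision-weighted average: μ_n = (τ₀μ₀ + τ_data·x̄)/(τ₀+τ_data), with τ₀=1/σ₀² and τ_data=n/σ².
Here τ₀ = 1/67.8 = 0.014749 and τ_data = 21/73.9 = 0.284168, so τ_n = 0.298917.
Rearranging for μ₀: μ₀ = (μ_n·τ_n − τ_data·x̄)/τ₀ = (4.2595·0.298917 − 0.284168·4.6) / 0.014749 = -0.033936/0.014749 ≈ -2.3.

μ₀ = -2.3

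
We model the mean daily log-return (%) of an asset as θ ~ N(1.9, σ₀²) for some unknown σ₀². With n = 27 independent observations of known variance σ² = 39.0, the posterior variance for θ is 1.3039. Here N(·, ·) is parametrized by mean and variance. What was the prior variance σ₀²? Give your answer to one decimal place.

σ₀² = 13.4

For the Normal–Normal model with known σ², precisions add: τ_n = τ₀ + n/σ².
So 1/σ₀² = 1/1.3039 − 27/39.0 = 0.766930 − 0.692308 = 0.074622.
Hence σ₀² = 1/0.074622 ≈ 13.4.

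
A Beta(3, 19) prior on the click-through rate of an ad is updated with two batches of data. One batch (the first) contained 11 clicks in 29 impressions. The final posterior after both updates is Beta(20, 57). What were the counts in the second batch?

Because Beta–binomial updating is additive in the counts, the combined data contributed (α_post−α_prior, β_post−β_prior) successes and failures.
Total across both batches: 20−3=17 clicks, 57−19=38 non-clicks.
Subtract the first batch: 17−11=6 clicks and 38−18=20 non-clicks.

6 clicks and 20 non-clicks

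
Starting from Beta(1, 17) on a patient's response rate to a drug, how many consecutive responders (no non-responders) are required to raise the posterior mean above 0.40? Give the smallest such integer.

After k responders and 0 non-responders the posterior is Beta(1+k, 17), with mean (1+k)/(1+17+k).
Set (1+k)/(18+k) > 0.40 and solve: k > (0.40·18 − 1)/(1 − 0.40) = 10.333.
The smallest integer exceeding 10.333 is 11.

k = 11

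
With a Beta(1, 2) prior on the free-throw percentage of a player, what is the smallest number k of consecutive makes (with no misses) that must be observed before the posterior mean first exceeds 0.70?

After k makes and 0 misses the posterior is Beta(1+k, 2), with mean (1+k)/(1+2+k).
Set (1+k)/(3+k) > 0.70 and solve: k > (0.70·3 − 1)/(1 − 0.70) = 3.667.
The smallest integer exceeding 3.667 is 4.

k = 4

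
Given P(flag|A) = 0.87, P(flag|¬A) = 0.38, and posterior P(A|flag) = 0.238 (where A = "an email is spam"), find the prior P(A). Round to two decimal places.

P(A) = 0.12

In odds form, posterior odds = prior odds × likelihood ratio, so prior odds = posterior odds ÷ LR.
Posterior odds = 0.238/(1−0.238) = 0.3123. LR = 0.87/0.38 = 2.2895.
Prior odds = 0.3123/2.2895 = 0.1364, so P(A) = 0.1364/(1+0.1364) ≈ 0.12.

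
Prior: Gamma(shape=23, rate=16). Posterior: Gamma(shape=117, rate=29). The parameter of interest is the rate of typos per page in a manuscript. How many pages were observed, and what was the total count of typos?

Gamma–Poisson conjugacy: posterior shape = α + Σxᵢ, posterior rate = β + n.
Matching: Σxᵢ = 117 − 23 = 94 and n = 29 − 16 = 13.

n = 13 pages with total 94 typos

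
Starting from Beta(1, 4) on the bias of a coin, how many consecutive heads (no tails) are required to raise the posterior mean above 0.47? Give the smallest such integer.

After k heads and 0 tails the posterior is Beta(1+k, 4), with mean (1+k)/(1+4+k).
Set (1+k)/(5+k) > 0.47 and solve: k > (0.47·5 − 1)/(1 − 0.47) = 2.547.
The smallest integer exceeding 2.547 is 3.

k = 3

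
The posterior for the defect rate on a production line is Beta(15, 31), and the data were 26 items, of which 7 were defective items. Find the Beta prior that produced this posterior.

Beta(8, 12)

Beta is conjugate to the binomial likelihood: posterior = Beta(α+s, β+f).
Subtract the data counts: 15−7=8, 31−19=12.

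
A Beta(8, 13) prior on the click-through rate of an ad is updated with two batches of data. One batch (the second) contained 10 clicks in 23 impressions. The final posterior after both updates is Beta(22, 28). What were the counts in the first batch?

4 clicks and 2 non-clicks

Because Beta–binomial updating is additive in the counts, the combined data contributed (α_post−α_prior, β_post−β_prior) successes and failures.
Total across both batches: 22−8=14 clicks, 28−13=15 non-clicks.
Subtract the second batch: 14−10=4 clicks and 15−13=2 non-clicks.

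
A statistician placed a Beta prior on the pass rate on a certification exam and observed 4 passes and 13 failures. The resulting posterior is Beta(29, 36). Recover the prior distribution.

Under Beta–binomial conjugacy the posterior parameters are (α+s, β+f).
So α = 29 − 4 = 25 and β = 36 − 13 = 23.

Beta(25, 23)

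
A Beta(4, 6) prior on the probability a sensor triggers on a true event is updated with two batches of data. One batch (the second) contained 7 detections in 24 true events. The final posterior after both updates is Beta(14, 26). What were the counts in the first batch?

Because Beta–binomial updating is additive in the counts, the combined data contributed (α_post−α_prior, β_post−β_prior) successes and failures.
Total across both batches: 14−4=10 detections, 26−6=20 misses.
Subtract the second batch: 10−7=3 detections and 20−17=3 misses.

3 detections and 3 misses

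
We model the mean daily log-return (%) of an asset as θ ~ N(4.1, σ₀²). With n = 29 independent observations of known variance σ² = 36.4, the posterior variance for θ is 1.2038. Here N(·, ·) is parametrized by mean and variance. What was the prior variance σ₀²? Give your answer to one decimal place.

σ₀² = 29.4

Posterior precision equals prior precision plus data precision: 1/σ_n² = 1/σ₀² + n/σ².
So 1/σ₀² = 1/1.2038 − 29/36.4 = 0.830703 − 0.796703 = 0.034000.
Hence σ₀² = 1/0.034000 ≈ 29.4.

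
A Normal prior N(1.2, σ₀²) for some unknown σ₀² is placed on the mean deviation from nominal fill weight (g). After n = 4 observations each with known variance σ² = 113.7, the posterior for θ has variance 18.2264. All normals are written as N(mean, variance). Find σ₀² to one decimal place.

σ₀² = 50.8

Posterior precision equals prior precision plus data precision: 1/σ_n² = 1/σ₀² + n/σ².
So 1/σ₀² = 1/18.2264 − 4/113.7 = 0.054865 − 0.035180 = 0.019685.
Hence σ₀² = 1/0.019685 ≈ 50.8.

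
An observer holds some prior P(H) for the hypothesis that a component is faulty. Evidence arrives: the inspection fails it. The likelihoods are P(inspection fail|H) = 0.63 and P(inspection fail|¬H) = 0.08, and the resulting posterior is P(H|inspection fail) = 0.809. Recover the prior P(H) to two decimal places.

In odds form, posterior odds = prior odds × likelihood ratio, so prior odds = posterior odds ÷ LR.
Posterior odds = 0.809/(1−0.809) = 4.2356. LR = 0.63/0.08 = 7.8750.
Prior odds = 4.2356/7.8750 = 0.5379, so P(H) = 0.5379/(1+0.5379) ≈ 0.35.

P(H) = 0.35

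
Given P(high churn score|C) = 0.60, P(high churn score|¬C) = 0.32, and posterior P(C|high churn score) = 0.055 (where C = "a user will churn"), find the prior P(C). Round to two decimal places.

P(C) = 0.03

In odds form, posterior odds = prior odds × likelihood ratio, so prior odds = posterior odds ÷ LR.
Posterior odds = 0.055/(1−0.055) = 0.0582. LR = 0.60/0.32 = 1.8750.
Prior odds = 0.0582/1.8750 = 0.0310, so P(C) = 0.0310/(1+0.0310) ≈ 0.03.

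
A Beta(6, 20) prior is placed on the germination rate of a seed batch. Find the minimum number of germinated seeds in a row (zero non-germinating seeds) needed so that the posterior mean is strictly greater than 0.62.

k = 27

After k germinated seeds and 0 non-germinating seeds the posterior is Beta(6+k, 20), with mean (6+k)/(6+20+k).
Set (6+k)/(26+k) > 0.62 and solve: k > (0.62·26 − 6)/(1 − 0.62) = 26.632.
The smallest integer exceeding 26.632 is 27, and checking k=27: (33)/(53) = 0.6226 > 0.62.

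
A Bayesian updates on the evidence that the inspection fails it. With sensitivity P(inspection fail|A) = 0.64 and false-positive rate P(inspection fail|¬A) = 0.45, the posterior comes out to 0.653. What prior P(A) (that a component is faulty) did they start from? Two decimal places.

Bayes' rule in odds form gives O(A|E) = O(A)·[P(E|A)/P(E|¬A)], hence O(A) = O(A|E)/LR.
Posterior odds = 0.653/(1−0.653) = 1.8818. LR = 0.64/0.45 = 1.4222.
Prior odds = 1.8818/1.4222 = 1.3232, so P(A) = 1.3232/(1+1.3232) ≈ 0.57.

P(A) = 0.57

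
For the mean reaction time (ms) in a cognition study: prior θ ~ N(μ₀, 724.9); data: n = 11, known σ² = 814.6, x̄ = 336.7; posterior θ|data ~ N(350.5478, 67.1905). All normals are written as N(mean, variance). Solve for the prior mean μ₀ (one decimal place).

With known observation variance, the Normal–Normal posterior has precision τ_n = τ₀ + n/σ² and mean μ_n = (τ₀μ₀ + (n/σ²)x̄)/τ_n.
Here τ₀ = 1/724.9 = 0.001380 and τ_data = 11/814.6 = 0.013504, so τ_n = 0.014884.
Rearranging for μ₀: μ₀ = (μ_n·τ_n − τ_data·x̄)/τ₀ = (350.5478·0.014884 − 0.013504·336.7) / 0.001380 = 0.670757/0.001380 ≈ 486.1.

μ₀ = 486.1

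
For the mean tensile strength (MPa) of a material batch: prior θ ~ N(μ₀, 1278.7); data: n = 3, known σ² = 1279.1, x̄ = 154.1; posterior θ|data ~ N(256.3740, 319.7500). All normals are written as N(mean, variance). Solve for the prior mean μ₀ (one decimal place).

With known observation variance, the Normal–Normal posterior has precision τ_n = τ₀ + n/σ² and mean μ_n = (τ₀μ₀ + (n/σ²)x̄)/τ_n.
Here τ₀ = 1/1278.7 = 0.000782 and τ_data = 3/1279.1 = 0.002345, so τ_n = 0.003127.
Rearranging for μ₀: μ₀ = (μ_n·τ_n − τ_data·x̄)/τ₀ = (256.3740·0.003127 − 0.002345·154.1) / 0.000782 = 0.440317/0.000782 ≈ 563.1.

μ₀ = 563.1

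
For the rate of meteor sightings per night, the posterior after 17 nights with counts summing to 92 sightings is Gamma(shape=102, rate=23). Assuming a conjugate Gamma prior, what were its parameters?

A Gamma(α, β) prior (rate parametrization) on a Poisson rate with n observations summing to S gives posterior Gamma(α+S, β+n).
So α = 102 − 92 = 10 and β = 23 − 17 = 6.

Gamma(shape=10, rate=6)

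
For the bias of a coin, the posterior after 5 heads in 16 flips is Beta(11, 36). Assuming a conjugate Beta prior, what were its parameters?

Beta(6, 25)

Under Beta–binomial conjugacy the posterior parameters are (α+s, β+f).
So α = 11 − 5 = 6 and β = 36 − 11 = 25.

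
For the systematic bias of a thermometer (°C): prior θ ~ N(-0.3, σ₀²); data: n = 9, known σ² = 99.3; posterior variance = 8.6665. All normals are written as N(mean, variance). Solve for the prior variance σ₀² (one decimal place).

σ₀² = 40.4

Posterior precision equals prior precision plus data precision: 1/σ_n² = 1/σ₀² + n/σ².
So 1/σ₀² = 1/8.6665 − 9/99.3 = 0.115387 − 0.090634 = 0.024753.
Hence σ₀² = 1/0.024753 ≈ 40.4.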